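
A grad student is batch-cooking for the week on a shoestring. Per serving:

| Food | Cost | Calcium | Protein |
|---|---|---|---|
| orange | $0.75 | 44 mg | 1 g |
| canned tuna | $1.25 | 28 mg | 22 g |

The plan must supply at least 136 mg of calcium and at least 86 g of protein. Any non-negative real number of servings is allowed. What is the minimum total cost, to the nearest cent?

$5.32

Check every corner: each single food scaled to meet both minima, and each pair solved so both constraints bind.
orange only: max(136/44, 86/1) = 86 servings → $64.50.
canned tuna only: max(136/28, 86/22) = 4.857 servings → $6.07.
orange + canned tuna with both tight: 0.6213 servings and 3.881 servings → $5.32.
Cheapest feasible corner: $5.32.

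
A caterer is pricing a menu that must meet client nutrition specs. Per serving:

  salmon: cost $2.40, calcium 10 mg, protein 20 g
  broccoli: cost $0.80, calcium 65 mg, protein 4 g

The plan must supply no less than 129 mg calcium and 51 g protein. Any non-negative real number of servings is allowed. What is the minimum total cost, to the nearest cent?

$6.65

This is a tiny linear program; its minimum lies at a vertex of the feasible set. List the vertices and price them.
salmon only: max(129/10, 51/20) = 12.9 servings → $30.96.
broccoli only: max(129/65, 51/4) = 12.75 servings → $10.20.
salmon + broccoli with both tight: 2.221 servings and 1.643 servings → $6.65.
Cheapest feasible corner: $6.65.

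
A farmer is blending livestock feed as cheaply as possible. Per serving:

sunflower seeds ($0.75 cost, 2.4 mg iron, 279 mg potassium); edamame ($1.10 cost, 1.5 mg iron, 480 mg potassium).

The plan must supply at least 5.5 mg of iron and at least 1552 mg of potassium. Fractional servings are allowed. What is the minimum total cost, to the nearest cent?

For a min-cost LP with two ≥-constraints, a basic feasible solution has at most two positive variables.
sunflower seeds only: max(5.5/2.4, 1552/279) = 5.563 servings → $4.17.
edamame only: max(5.5/1.5, 1552/480) = 3.667 servings → $4.03.
sunflower seeds + edamame with both tight: 0.4254 servings and 2.986 servings → $3.60.
The minimum over all feasible corners is $3.60.

$3.60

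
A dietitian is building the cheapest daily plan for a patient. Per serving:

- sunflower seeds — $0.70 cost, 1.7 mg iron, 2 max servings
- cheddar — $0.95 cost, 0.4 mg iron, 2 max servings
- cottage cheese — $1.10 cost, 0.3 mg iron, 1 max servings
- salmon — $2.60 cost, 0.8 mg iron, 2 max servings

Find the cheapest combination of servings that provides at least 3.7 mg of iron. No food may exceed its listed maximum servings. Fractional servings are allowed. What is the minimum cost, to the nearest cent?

Cost per mg of iron: sunflower seeds $0.4118, cheddar $2.3750, salmon $3.2500, cottage cheese $3.6667.
Take 2 servings of sunflower seeds: +3.4 mg iron for $1.40 (total $1.40, still need 0.3 mg).
Take 0.75 servings of cheddar: +0.3 mg iron for $0.71 (total $2.11, still need 0.0 mg).
Filling from the cheapest source first is optimal under one linear minimum: $2.11.

$2.11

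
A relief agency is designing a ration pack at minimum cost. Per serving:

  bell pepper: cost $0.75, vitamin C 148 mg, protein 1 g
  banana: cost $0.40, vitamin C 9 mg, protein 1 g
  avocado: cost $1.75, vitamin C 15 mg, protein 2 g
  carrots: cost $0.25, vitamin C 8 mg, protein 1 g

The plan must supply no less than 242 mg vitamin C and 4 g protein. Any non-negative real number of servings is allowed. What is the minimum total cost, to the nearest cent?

bell pepper only: max(242/148, 4/1) = 4 servings → $3.00.
banana only: max(242/9, 4/1) = 26.89 servings → $10.76.
avocado only: max(242/15, 4/2) = 16.13 servings → $28.23.
carrots only: max(242/8, 4/1) = 30.25 servings → $7.56.
bell pepper + banana with both tight: 1.482 servings and 2.518 servings → $2.12.
bell pepper + avocado with both tight: 1.509 servings and 1.246 servings → $3.31.
bell pepper + carrots with both tight: 1.5 servings and 2.5 servings → $1.75.
banana + avocado: intersection lies outside the first quadrant.
banana + carrots with both targets exact would need a negative amount; discard.
avocado + carrots with both targets exact would need a negative amount; discard.
The minimum over all feasible corners is $1.75.

$1.75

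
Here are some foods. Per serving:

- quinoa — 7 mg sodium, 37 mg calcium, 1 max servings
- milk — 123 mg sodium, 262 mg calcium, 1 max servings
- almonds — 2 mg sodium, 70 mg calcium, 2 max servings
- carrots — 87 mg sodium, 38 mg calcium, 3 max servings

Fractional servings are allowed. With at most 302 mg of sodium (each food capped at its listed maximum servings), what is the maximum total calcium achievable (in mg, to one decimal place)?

Calcium per mg sodium: almonds 35, quinoa 5.286, milk 2.13, carrots 0.4368.
Take 2 servings of almonds: uses 4 mg sodium, +140.0 mg calcium (running total 140.0 mg).
Take 1 serving of quinoa: uses 7 mg sodium, +37.0 mg calcium (running total 177.0 mg).
Take 1 serving of milk: uses 123 mg sodium, +262.0 mg calcium (running total 439.0 mg).
Take 1.931 servings of carrots: uses 168 mg sodium, +73.4 mg calcium (running total 512.4 mg).
Filling greedily by calcium-per-mg sodium is optimal for one linear limit, giving 512.4 mg.

512.4 mg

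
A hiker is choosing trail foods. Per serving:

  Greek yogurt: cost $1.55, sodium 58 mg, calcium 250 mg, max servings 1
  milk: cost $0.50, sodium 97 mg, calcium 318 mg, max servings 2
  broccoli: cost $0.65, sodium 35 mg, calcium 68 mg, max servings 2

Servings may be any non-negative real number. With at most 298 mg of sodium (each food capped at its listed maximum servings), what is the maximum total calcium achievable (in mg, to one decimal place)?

Calcium per mg sodium: Greek yogurt 4.31, milk 3.278, broccoli 1.943.
Take 1 serving of Greek yogurt: uses 58 mg sodium, +250.0 mg calcium (running total 250.0 mg).
Take 2 servings of milk: uses 194 mg sodium, +636.0 mg calcium (running total 886.0 mg).
Take 1.314 servings of broccoli: uses 46 mg sodium, +89.4 mg calcium (running total 975.4 mg).
Greedy by best ratio exhausts the sodium allowance optimally: 975.4 mg.

975.4 mg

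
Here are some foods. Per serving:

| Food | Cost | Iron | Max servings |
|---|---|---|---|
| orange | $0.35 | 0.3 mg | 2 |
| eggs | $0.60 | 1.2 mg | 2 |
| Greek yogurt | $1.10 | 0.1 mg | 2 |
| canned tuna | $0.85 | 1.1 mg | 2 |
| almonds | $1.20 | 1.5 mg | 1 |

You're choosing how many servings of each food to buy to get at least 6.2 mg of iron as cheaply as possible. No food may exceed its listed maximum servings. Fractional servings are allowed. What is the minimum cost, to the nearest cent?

Cost per mg of iron: eggs $0.5000, canned tuna $0.7727, almonds $0.8000, orange $1.1667, Greek yogurt $11.0000.
Take 2 servings of eggs: +2.4 mg iron for $1.20 (total $1.20, still need 3.8 mg).
Take 2 servings of canned tuna: +2.2 mg iron for $1.70 (total $2.90, still need 1.6 mg).
Take 1 serving of almonds: +1.5 mg iron for $1.20 (total $4.10, still need 0.1 mg).
Take 0.3333 servings of orange: +0.1 mg iron for $0.12 (total $4.22, still need 0.0 mg).
Filling from the cheapest source first is optimal under one linear minimum: $4.22.

$4.22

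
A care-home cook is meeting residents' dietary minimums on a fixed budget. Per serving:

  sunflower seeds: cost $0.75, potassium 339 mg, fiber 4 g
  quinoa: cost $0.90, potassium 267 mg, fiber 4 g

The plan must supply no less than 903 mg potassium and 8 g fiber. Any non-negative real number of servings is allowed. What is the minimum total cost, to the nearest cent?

With two linear requirements the optimum uses one or two foods; enumerate the corners.
sunflower seeds only: max(903/339, 8/4) = 2.664 servings → $2.00.
quinoa only: max(903/267, 8/4) = 3.382 servings → $3.04.
sunflower seeds + quinoa with both targets exact would need a negative amount; discard.
The minimum over all feasible corners is $2.00.

$2.00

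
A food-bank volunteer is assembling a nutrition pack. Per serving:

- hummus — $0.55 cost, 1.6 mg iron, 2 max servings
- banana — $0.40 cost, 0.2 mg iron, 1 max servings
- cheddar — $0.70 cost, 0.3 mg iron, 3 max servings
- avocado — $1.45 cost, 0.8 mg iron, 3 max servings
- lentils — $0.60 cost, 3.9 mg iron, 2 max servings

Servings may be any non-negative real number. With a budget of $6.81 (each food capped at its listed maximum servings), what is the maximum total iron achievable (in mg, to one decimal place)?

Iron per dollar: lentils 6.5, hummus 2.909, avocado 0.5517, banana 0.5, cheddar 0.4286.
Take 2 servings of lentils: spends $1.20, +7.8 mg iron (running total 7.8 mg).
Take 2 servings of hummus: spends $1.10, +3.2 mg iron (running total 11.0 mg).
Take 3 servings of avocado: spends $4.35, +2.4 mg iron (running total 13.4 mg).
Take 0.4 servings of banana: spends $0.16, +0.1 mg iron (running total 13.5 mg).
Greedy by best ratio exhausts the cost allowance optimally: 13.5 mg.

13.5 mg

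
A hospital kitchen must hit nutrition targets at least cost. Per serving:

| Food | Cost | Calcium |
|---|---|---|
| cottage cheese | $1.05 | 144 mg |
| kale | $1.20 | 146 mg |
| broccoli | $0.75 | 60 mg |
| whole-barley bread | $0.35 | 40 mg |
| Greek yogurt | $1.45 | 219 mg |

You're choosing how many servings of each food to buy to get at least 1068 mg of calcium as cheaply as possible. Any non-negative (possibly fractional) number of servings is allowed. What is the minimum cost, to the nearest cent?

$7.07

Cost per mg of calcium: Greek yogurt $0.0066, cottage cheese $0.0073, kale $0.0082, whole-barley bread $0.0088, broccoli $0.0125.
With no serving limits, use only Greek yogurt: 1068 mg / 219 mg = 4.877 servings × $1.45 = $7.07.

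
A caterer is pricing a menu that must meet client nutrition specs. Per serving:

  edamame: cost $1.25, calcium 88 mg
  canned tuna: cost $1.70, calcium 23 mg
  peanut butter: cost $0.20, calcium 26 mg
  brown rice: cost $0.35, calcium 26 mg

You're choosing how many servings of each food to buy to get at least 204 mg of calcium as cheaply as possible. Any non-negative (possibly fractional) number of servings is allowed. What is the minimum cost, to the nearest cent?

$1.57

Cost per mg of calcium: peanut butter $0.0077, brown rice $0.0135, edamame $0.0142, canned tuna $0.0739.
With no serving limits, use only peanut butter: 204 mg / 26 mg = 7.846 servings × $0.20 = $1.57.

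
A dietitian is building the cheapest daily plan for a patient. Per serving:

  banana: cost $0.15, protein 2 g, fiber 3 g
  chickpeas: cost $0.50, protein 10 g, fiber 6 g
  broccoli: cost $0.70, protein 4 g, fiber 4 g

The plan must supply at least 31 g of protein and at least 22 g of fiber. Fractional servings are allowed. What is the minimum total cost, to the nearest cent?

$1.64

With two linear requirements the optimum uses one or two foods; enumerate the corners.
banana only: max(31/2, 22/3) = 15.5 servings → $2.33.
chickpeas only: max(31/10, 22/6) = 3.667 servings → $1.83.
broccoli only: max(31/4, 22/4) = 7.75 servings → $5.42.
banana + chickpeas with both tight: 1.889 servings and 2.722 servings → $1.64.
banana + broccoli: intersection lies outside the first quadrant.
chickpeas + broccoli with both tight: 2.25 servings and 2.125 servings → $2.61.
Cheapest feasible corner: $1.64.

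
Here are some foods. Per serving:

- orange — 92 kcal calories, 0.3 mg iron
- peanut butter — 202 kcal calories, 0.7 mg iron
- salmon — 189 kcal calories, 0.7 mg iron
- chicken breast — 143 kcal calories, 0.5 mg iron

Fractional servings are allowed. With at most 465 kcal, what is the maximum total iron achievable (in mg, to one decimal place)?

Iron per kcal: salmon 0.003704, chicken breast 0.003497, peanut butter 0.003465, orange 0.003261.
With no serving limits, spend the whole calories allowance on salmon: 465 kcal / 189 kcal × 0.7 mg = 1.7 mg.

1.7 mg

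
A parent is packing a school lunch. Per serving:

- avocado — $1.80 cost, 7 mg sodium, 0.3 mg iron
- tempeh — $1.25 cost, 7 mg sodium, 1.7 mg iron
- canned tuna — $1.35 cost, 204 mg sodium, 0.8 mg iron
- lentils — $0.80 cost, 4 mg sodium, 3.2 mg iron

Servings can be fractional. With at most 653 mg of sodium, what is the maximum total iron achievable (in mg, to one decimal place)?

522.4 mg

Iron per mg sodium: lentils 0.8, tempeh 0.2429, avocado 0.04286, canned tuna 0.003922.
With no serving limits, spend the whole sodium allowance on lentils: 653 mg / 4 mg × 3.2 mg = 522.4 mg.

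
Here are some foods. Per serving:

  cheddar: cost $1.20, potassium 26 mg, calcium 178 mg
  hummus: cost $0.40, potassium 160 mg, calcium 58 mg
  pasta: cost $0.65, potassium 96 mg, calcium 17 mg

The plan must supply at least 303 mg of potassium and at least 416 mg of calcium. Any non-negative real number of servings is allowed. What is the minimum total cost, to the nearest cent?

$2.82

Check every corner: each single food scaled to meet both minima, and each pair solved so both constraints bind.
cheddar only: max(303/26, 416/178) = 11.65 servings → $13.98.
hummus only: max(303/160, 416/58) = 7.172 servings → $2.87.
pasta only: max(303/96, 416/17) = 24.47 servings → $15.91.
cheddar + hummus with both tight: 1.816 servings and 1.599 servings → $2.82.
cheddar + pasta with both tight: 2.09 servings and 2.59 servings → $4.19.
hummus + pasta with both targets exact would need a negative amount; discard.
So the least-cost plan costs $2.82.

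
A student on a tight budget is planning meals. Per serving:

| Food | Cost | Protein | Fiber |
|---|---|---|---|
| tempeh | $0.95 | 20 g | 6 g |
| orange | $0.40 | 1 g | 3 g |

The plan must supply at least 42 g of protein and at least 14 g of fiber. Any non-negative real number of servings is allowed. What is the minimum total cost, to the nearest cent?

$2.18

An LP optimum is at a vertex; with two nutrient constraints at most two foods are used. Check each candidate.
tempeh only: max(42/20, 14/6) = 2.333 servings → $2.22.
orange only: max(42/1, 14/3) = 42 servings → $16.80.
tempeh + orange with both tight: 2.074 servings and 0.5185 servings → $2.18.
So the least-cost plan costs $2.18.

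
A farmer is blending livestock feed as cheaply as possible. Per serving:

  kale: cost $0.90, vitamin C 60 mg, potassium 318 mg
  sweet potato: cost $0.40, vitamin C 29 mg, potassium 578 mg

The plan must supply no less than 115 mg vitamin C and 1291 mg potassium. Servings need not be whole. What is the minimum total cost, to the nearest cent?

kale only: max(115/60, 1291/318) = 4.06 servings → $3.65.
sweet potato only: max(115/29, 1291/578) = 3.966 servings → $1.59.
kale + sweet potato with both tight: 1.14 servings and 1.606 servings → $1.67.
The minimum over all feasible corners is $1.59.

$1.59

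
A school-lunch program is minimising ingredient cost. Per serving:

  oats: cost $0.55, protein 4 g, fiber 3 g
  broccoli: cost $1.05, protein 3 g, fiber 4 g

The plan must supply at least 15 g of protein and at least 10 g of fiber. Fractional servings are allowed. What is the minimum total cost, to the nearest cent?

This is a tiny linear program; its minimum lies at a vertex of the feasible set. List the vertices and price them.
oats only: max(15/4, 10/3) = 3.75 servings → $2.06.
broccoli only: max(15/3, 10/4) = 5 servings → $5.25.
oats + broccoli: intersection lies outside the first quadrant.
So the least-cost plan costs $2.06.

$2.06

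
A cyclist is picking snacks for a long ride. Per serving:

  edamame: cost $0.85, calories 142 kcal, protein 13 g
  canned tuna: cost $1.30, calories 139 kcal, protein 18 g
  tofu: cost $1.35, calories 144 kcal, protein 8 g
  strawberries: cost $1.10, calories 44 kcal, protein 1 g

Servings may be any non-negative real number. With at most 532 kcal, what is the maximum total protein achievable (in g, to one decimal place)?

Protein per kcal: canned tuna 0.1295, edamame 0.09155, tofu 0.05556, strawberries 0.02273.
With no serving limits, spend the whole calories allowance on canned tuna: 532 kcal / 139 kcal × 18 g = 68.9 g.

68.9 g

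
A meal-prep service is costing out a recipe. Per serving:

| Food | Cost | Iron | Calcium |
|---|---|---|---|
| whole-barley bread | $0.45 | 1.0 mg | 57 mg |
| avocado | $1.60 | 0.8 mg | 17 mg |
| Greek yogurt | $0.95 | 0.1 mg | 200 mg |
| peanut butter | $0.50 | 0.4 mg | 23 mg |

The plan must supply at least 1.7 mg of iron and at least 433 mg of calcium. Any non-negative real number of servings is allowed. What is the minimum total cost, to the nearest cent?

$2.33

For a min-cost LP with two ≥-constraints, a basic feasible solution has at most two positive variables.
whole-barley bread only: max(1.7/1.0, 433/57) = 7.596 servings → $3.42.
avocado only: max(1.7/0.8, 433/17) = 25.47 servings → $40.75.
Greek yogurt only: max(1.7/0.1, 433/200) = 17 servings → $16.15.
peanut butter only: max(1.7/0.4, 433/23) = 18.83 servings → $9.41.
whole-barley bread + avocado with both targets exact would need a negative amount; discard.
whole-barley bread + Greek yogurt with both tight: 1.527 servings and 1.73 servings → $2.33.
whole-barley bread + peanut butter with both targets exact would need a negative amount; discard.
avocado + Greek yogurt with both tight: 1.874 servings and 2.006 servings → $4.90.
avocado + peanut butter: the both-tight solution has a negative serving — not a feasible corner.
Greek yogurt + peanut butter with both tight: 1.726 servings and 3.819 servings → $3.55.
The minimum over all feasible corners is $2.33.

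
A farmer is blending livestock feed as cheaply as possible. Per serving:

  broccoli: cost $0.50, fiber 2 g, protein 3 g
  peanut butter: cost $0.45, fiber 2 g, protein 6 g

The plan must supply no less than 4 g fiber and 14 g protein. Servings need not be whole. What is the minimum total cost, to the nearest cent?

The cheapest plan sits at a corner of the feasible region — with two constraints it uses at most two foods.
broccoli only: max(4/2, 14/3) = 4.667 servings → $2.33.
peanut butter only: max(4/2, 14/6) = 2.333 servings → $1.05.
broccoli + peanut butter: the both-tight solution has a negative serving — not a feasible corner.
So the least-cost plan costs $1.05.

$1.05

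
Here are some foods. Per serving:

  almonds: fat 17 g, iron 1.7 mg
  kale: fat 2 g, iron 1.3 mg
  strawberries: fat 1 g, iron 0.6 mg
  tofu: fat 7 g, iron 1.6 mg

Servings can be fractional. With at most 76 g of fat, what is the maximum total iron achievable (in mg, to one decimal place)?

49.4 mg

Iron per g fat: kale 0.65, strawberries 0.6, tofu 0.2286, almonds 0.1.
With no serving limits, spend the whole fat allowance on kale: 76 g / 2 g × 1.3 mg = 49.4 mg.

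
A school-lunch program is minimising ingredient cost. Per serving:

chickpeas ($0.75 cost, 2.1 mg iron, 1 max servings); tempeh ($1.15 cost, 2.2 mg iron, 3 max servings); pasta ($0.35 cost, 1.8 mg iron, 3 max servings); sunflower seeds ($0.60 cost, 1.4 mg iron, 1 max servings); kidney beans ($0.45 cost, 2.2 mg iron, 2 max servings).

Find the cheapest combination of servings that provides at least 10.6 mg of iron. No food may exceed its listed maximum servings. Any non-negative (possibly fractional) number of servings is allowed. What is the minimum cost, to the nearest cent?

$2.24

Cost per mg of iron: pasta $0.1944, kidney beans $0.2045, chickpeas $0.3571, sunflower seeds $0.4286, tempeh $0.5227.
Take 3 servings of pasta: +5.4 mg iron for $1.05 (total $1.05, still need 5.2 mg).
Take 2 servings of kidney beans: +4.4 mg iron for $0.90 (total $1.95, still need 0.8 mg).
Take 0.381 servings of chickpeas: +0.8 mg iron for $0.29 (total $2.24, still need 0.0 mg).
Greedy by cheapest-per-mg is optimal for a single linear constraint, so the minimum cost is $2.24.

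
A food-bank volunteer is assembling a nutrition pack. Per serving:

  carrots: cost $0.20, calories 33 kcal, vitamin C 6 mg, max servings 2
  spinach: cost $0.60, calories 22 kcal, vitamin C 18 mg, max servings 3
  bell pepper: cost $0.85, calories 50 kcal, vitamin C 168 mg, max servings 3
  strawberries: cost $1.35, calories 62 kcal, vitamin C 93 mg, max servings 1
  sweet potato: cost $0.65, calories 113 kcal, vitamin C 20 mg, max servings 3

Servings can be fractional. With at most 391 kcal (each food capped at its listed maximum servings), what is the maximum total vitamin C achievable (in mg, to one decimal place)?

Vitamin C per kcal: bell pepper 3.36, strawberries 1.5, spinach 0.8182, carrots 0.1818, sweet potato 0.177.
Take 3 servings of bell pepper: uses 150 kcal, +504.0 mg vitamin C (running total 504.0 mg).
Take 1 serving of strawberries: uses 62 kcal, +93.0 mg vitamin C (running total 597.0 mg).
Take 3 servings of spinach: uses 66 kcal, +54.0 mg vitamin C (running total 651.0 mg).
Take 2 servings of carrots: uses 66 kcal, +12.0 mg vitamin C (running total 663.0 mg).
Take 0.4159 servings of sweet potato: uses 47 kcal, +8.3 mg vitamin C (running total 671.3 mg).
Greedy by best ratio exhausts the calories allowance optimally: 671.3 mg.

671.3 mg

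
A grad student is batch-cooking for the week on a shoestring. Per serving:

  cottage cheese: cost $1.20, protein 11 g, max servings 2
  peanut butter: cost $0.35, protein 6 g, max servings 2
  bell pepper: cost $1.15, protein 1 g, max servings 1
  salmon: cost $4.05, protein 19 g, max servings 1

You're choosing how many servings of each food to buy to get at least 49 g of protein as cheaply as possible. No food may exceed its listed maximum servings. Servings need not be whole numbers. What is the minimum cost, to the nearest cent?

Cost per g of protein: peanut butter $0.0583, cottage cheese $0.1091, salmon $0.2132, bell pepper $1.1500.
Take 2 servings of peanut butter: +12.0 g protein for $0.70 (total $0.70, still need 37.0 g).
Take 2 servings of cottage cheese: +22.0 g protein for $2.40 (total $3.10, still need 15.0 g).
Take 0.7895 servings of salmon: +15.0 g protein for $3.20 (total $6.30, still need 0.0 g).
Greedy by cheapest-per-g is optimal for a single linear constraint, so the minimum cost is $6.30.

$6.30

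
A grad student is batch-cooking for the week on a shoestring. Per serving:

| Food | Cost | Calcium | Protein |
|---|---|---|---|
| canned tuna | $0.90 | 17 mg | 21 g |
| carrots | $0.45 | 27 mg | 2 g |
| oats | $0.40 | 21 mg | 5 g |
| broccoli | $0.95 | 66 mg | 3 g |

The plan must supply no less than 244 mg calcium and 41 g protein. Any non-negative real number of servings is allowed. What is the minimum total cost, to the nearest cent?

$4.23

Two binding constraints pin down two serving amounts, so the optimal mix uses at most two foods. The candidates are each food alone (scaled to the tighter of calcium/protein) and each pair with both constraints tight.
canned tuna only: max(244/17, 41/21) = 14.35 servings → $12.92.
carrots only: max(244/27, 41/2) = 20.5 servings → $9.22.
oats only: max(244/21, 41/5) = 11.62 servings → $4.65.
broccoli only: max(244/66, 41/3) = 13.67 servings → $12.98.
canned tuna + carrots with both tight: 1.161 servings and 8.306 servings → $4.78.
canned tuna + oats: intersection lies outside the first quadrant.
canned tuna + broccoli with both tight: 1.479 servings and 3.316 servings → $4.48.
carrots + oats with both tight: 3.86 servings and 6.656 servings → $4.40.
carrots + broccoli with both targets exact would need a negative amount; discard.
oats + broccoli with both tight: 7.393 servings and 1.345 servings → $4.23.
So the least-cost plan costs $4.23.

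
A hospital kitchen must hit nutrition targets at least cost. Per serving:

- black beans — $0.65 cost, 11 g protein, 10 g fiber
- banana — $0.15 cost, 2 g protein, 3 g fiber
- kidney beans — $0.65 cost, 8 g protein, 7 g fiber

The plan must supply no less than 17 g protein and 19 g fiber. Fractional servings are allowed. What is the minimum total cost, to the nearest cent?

$1.10

black beans only: max(17/11, 19/10) = 1.9 servings → $1.24.
banana only: max(17/2, 19/3) = 8.5 servings → $1.27.
kidney beans only: max(17/8, 19/7) = 2.714 servings → $1.76.
black beans + banana with both tight: 1 serving and 3 servings → $1.10.
black beans + kidney beans with both targets exact would need a negative amount; discard.
banana + kidney beans with both tight: 3.3 servings and 1.3 servings → $1.34.
Cheapest feasible corner: $1.10.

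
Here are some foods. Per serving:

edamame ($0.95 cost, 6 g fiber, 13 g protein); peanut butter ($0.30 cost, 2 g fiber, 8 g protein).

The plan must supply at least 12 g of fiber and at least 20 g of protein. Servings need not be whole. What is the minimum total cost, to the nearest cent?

$1.80

An LP optimum is at a vertex; with two nutrient constraints at most two foods are used. Check each candidate.
edamame only: max(12/6, 20/13) = 2 servings → $1.90.
peanut butter only: max(12/2, 20/8) = 6 servings → $1.80.
edamame + peanut butter with both targets exact would need a negative amount; discard.
So the least-cost plan costs $1.80.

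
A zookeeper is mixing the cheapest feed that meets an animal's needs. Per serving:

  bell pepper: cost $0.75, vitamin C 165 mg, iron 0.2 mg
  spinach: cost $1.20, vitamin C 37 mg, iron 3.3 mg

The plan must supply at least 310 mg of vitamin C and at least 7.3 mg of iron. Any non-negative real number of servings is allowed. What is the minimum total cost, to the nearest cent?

The cheapest plan sits at a corner of the feasible region — with two constraints it uses at most two foods.
bell pepper only: max(310/165, 7.3/0.2) = 36.5 servings → $27.38.
spinach only: max(310/37, 7.3/3.3) = 8.378 servings → $10.05.
bell pepper + spinach with both tight: 1.402 servings and 2.127 servings → $3.60.
So the least-cost plan costs $3.60.

$3.60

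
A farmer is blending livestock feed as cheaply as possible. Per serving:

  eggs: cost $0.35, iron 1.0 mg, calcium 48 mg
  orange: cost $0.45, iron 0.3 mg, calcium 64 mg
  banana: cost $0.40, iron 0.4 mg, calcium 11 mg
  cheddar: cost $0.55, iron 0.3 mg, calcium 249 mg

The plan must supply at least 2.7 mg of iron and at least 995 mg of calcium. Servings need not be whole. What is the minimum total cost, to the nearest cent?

eggs only: max(2.7/1.0, 995/48) = 20.73 servings → $7.26.
orange only: max(2.7/0.3, 995/64) = 15.55 servings → $7.00.
banana only: max(2.7/0.4, 995/11) = 90.45 servings → $36.18.
cheddar only: max(2.7/0.3, 995/249) = 9 servings → $4.95.
eggs + orange: the both-tight solution has a negative serving — not a feasible corner.
eggs + banana: intersection lies outside the first quadrant.
eggs + cheddar with both tight: 1.593 servings and 3.689 servings → $2.59.
orange + banana: the both-tight solution has a negative serving — not a feasible corner.
orange + cheddar with both tight: 6.735 servings and 2.265 servings → $4.28.
banana + cheddar with both tight: 3.882 servings and 3.825 servings → $3.66.
The minimum over all feasible corners is $2.59.

$2.59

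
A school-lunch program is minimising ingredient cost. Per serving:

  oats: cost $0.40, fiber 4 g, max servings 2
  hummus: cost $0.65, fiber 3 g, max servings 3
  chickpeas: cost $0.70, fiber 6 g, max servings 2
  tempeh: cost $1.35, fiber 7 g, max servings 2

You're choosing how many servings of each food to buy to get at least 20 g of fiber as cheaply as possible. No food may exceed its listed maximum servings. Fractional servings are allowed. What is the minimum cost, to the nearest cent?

$2.20

Cost per g of fiber: oats $0.1000, chickpeas $0.1167, tempeh $0.1929, hummus $0.2167.
Take 2 servings of oats: +8.0 g fiber for $0.80 (total $0.80, still need 12.0 g).
Take 2 servings of chickpeas: +12.0 g fiber for $1.40 (total $2.20, still need 0.0 g).
Greedy by cheapest-per-g is optimal for a single linear constraint, so the minimum cost is $2.20.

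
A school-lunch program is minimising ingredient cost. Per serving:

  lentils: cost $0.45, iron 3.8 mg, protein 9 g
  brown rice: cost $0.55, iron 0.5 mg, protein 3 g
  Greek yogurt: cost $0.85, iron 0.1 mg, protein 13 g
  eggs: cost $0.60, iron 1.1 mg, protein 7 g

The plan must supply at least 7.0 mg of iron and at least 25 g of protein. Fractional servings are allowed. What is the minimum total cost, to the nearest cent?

Check every corner: each single food scaled to meet both minima, and each pair solved so both constraints bind.
lentils only: max(7.0/3.8, 25/9) = 2.778 servings → $1.25.
brown rice only: max(7.0/0.5, 25/3) = 14 servings → $7.70.
Greek yogurt only: max(7.0/0.1, 25/13) = 70 servings → $59.50.
eggs only: max(7.0/1.1, 25/7) = 6.364 servings → $3.82.
lentils + brown rice with both tight: 1.232 servings and 4.638 servings → $3.11.
lentils + Greek yogurt with both tight: 1.825 servings and 0.6598 servings → $1.38.
lentils + eggs with both tight: 1.287 servings and 1.916 servings → $1.73.
brown rice + Greek yogurt: intersection lies outside the first quadrant.
brown rice + eggs: the both-tight solution has a negative serving — not a feasible corner.
Greek yogurt + eggs: the both-tight solution has a negative serving — not a feasible corner.
So the least-cost plan costs $1.25.

$1.25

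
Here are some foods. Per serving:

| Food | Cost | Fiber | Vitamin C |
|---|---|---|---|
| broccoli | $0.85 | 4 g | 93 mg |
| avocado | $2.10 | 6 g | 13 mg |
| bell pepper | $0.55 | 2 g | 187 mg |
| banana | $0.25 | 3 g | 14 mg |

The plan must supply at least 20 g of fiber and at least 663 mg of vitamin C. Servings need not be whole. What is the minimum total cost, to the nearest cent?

$2.90

A basic optimal solution has at most two foods positive. Try each food alone and each pair with both targets met exactly.
broccoli only: max(20/4, 663/93) = 7.129 servings → $6.06.
avocado only: max(20/6, 663/13) = 51 servings → $107.10.
bell pepper only: max(20/2, 663/187) = 10 servings → $5.50.
banana only: max(20/3, 663/14) = 47.36 servings → $11.84.
broccoli + avocado: intersection lies outside the first quadrant.
broccoli + bell pepper with both tight: 4.295 servings and 1.409 servings → $4.43.
broccoli + banana: intersection lies outside the first quadrant.
avocado + bell pepper with both tight: 2.203 servings and 3.392 servings → $6.49.
avocado + banana with both targets exact would need a negative amount; discard.
bell pepper + banana with both tight: 3.206 servings and 4.529 servings → $2.90.
The minimum over all feasible corners is $2.90.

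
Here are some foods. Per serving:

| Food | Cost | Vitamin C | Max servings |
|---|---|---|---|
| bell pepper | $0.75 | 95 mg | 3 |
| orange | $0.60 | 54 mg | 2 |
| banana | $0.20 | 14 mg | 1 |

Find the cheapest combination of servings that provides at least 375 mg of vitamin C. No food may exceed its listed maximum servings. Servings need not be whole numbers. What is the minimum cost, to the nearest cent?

Cost per mg of vitamin C: bell pepper $0.0079, orange $0.0111, banana $0.0143.
Take 3 servings of bell pepper: +285.0 mg vitamin C for $2.25 (total $2.25, still need 90.0 mg).
Take 1.667 servings of orange: +90.0 mg vitamin C for $1.00 (total $3.25, still need 0.0 mg).
Greedy by cheapest-per-mg is optimal for a single linear constraint, so the minimum cost is $3.25.

$3.25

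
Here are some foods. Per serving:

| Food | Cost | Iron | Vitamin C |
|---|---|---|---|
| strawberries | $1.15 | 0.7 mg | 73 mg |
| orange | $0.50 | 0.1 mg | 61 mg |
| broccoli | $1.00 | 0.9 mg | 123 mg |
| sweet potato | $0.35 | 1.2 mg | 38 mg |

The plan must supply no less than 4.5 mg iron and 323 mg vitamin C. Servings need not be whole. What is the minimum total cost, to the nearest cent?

$2.72

Check every corner: each single food scaled to meet both minima, and each pair solved so both constraints bind.
strawberries only: max(4.5/0.7, 323/73) = 6.429 servings → $7.39.
orange only: max(4.5/0.1, 323/61) = 45 servings → $22.50.
broccoli only: max(4.5/0.9, 323/123) = 5 servings → $5.00.
sweet potato only: max(4.5/1.2, 323/38) = 8.5 servings → $2.98.
strawberries + orange: intersection lies outside the first quadrant.
strawberries + broccoli: intersection lies outside the first quadrant.
strawberries + sweet potato with both tight: 3.551 servings and 1.679 servings → $4.67.
orange + broccoli: the both-tight solution has a negative serving — not a feasible corner.
orange + sweet potato with both tight: 3.121 servings and 3.49 servings → $2.78.
broccoli + sweet potato with both tight: 1.91 servings and 2.317 servings → $2.72.
Cheapest feasible corner: $2.72.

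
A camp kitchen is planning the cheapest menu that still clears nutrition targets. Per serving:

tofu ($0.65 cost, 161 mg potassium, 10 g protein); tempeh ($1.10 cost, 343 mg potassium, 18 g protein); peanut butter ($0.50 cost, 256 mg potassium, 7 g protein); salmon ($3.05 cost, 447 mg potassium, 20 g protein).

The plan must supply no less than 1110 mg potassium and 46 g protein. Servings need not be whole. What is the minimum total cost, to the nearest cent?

The cheapest plan sits at a corner of the feasible region — with two constraints it uses at most two foods.
tofu only: max(1110/161, 46/10) = 6.894 servings → $4.48.
tempeh only: max(1110/343, 46/18) = 3.236 servings → $3.56.
peanut butter only: max(1110/256, 46/7) = 6.571 servings → $3.29.
salmon only: max(1110/447, 46/20) = 2.483 servings → $7.57.
tofu + tempeh: the both-tight solution has a negative serving — not a feasible corner.
tofu + peanut butter with both tight: 2.796 servings and 2.578 servings → $3.11.
tofu + salmon: the both-tight solution has a negative serving — not a feasible corner.
tempeh + peanut butter with both tight: 1.815 servings and 1.904 servings → $2.95.
tempeh + salmon: intersection lies outside the first quadrant.
peanut butter + salmon with both tight: 0.8227 servings and 2.012 servings → $6.55.
So the least-cost plan costs $2.95.

$2.95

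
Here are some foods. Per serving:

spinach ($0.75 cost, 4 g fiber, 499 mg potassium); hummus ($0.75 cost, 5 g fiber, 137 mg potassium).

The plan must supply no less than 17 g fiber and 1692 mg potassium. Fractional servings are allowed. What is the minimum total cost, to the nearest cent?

With two linear requirements the optimum uses one or two foods; enumerate the corners.
spinach only: max(17/4, 1692/499) = 4.25 servings → $3.19.
hummus only: max(17/5, 1692/137) = 12.35 servings → $9.26.
spinach + hummus with both tight: 3.149 servings and 0.8808 servings → $3.02.
The minimum over all feasible corners is $3.02.

$3.02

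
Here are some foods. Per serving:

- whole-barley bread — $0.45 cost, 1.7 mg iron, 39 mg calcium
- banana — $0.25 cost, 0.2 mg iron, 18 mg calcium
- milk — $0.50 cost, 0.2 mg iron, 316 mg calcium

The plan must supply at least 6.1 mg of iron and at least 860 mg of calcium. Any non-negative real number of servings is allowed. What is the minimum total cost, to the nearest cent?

whole-barley bread only: max(6.1/1.7, 860/39) = 22.05 servings → $9.92.
banana only: max(6.1/0.2, 860/18) = 47.78 servings → $11.94.
milk only: max(6.1/0.2, 860/316) = 30.5 servings → $15.25.
whole-barley bread + banana: the both-tight solution has a negative serving — not a feasible corner.
whole-barley bread + milk with both tight: 3.316 servings and 2.312 servings → $2.65.
banana + milk with both tight: 29.46 servings and 1.044 servings → $7.89.
So the least-cost plan costs $2.65.

$2.65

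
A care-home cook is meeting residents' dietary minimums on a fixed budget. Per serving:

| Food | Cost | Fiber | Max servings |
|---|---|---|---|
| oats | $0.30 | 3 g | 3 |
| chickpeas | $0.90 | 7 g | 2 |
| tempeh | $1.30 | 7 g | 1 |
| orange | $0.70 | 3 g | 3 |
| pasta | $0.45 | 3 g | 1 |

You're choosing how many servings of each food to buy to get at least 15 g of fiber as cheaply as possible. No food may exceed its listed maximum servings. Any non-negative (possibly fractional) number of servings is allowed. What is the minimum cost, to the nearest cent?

Cost per g of fiber: oats $0.1000, chickpeas $0.1286, pasta $0.1500, tempeh $0.1857, orange $0.2333.
Take 3 servings of oats: +9.0 g fiber for $0.90 (total $0.90, still need 6.0 g).
Take 0.8571 servings of chickpeas: +6.0 g fiber for $0.77 (total $1.67, still need 0.0 g).
Greedy by cheapest-per-g is optimal for a single linear constraint, so the minimum cost is $1.67.

$1.67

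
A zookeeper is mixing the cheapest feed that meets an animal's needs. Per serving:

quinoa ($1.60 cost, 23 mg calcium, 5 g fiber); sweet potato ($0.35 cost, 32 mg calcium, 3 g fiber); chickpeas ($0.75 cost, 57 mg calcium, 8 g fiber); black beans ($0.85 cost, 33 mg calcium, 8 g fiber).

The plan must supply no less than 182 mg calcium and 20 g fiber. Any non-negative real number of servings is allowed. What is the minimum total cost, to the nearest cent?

This is a tiny linear program; its minimum lies at a vertex of the feasible set. List the vertices and price them.
quinoa only: max(182/23, 20/5) = 7.913 servings → $12.66.
sweet potato only: max(182/32, 20/3) = 6.667 servings → $2.33.
chickpeas only: max(182/57, 20/8) = 3.193 servings → $2.39.
black beans only: max(182/33, 20/8) = 5.515 servings → $4.69.
quinoa + sweet potato with both tight: 1.033 servings and 4.945 servings → $3.38.
quinoa + chickpeas: the both-tight solution has a negative serving — not a feasible corner.
quinoa + black beans with both targets exact would need a negative amount; discard.
sweet potato + chickpeas with both tight: 3.718 servings and 1.106 servings → $2.13.
sweet potato + black beans with both tight: 5.07 servings and 0.5987 servings → $2.28.
chickpeas + black beans: the both-tight solution has a negative serving — not a feasible corner.
So the least-cost plan costs $2.13.

$2.13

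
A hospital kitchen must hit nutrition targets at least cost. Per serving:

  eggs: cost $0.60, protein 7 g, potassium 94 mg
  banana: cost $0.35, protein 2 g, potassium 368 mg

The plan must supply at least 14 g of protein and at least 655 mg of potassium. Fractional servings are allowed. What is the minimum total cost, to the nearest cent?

An LP optimum is at a vertex; with two nutrient constraints at most two foods are used. Check each candidate.
eggs only: max(14/7, 655/94) = 6.968 servings → $4.18.
banana only: max(14/2, 655/368) = 7 servings → $2.45.
eggs + banana with both tight: 1.609 servings and 1.369 servings → $1.44.
So the least-cost plan costs $1.44.

$1.44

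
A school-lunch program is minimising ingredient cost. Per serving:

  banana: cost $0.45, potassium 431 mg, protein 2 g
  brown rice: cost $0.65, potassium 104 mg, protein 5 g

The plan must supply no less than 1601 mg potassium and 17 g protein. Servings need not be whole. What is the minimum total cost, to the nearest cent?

This is a tiny linear program; its minimum lies at a vertex of the feasible set. List the vertices and price them.
banana only: max(1601/431, 17/2) = 8.5 servings → $3.83.
brown rice only: max(1601/104, 17/5) = 15.39 servings → $10.01.
banana + brown rice with both tight: 3.203 servings and 2.119 servings → $2.82.
The minimum over all feasible corners is $2.82.

$2.82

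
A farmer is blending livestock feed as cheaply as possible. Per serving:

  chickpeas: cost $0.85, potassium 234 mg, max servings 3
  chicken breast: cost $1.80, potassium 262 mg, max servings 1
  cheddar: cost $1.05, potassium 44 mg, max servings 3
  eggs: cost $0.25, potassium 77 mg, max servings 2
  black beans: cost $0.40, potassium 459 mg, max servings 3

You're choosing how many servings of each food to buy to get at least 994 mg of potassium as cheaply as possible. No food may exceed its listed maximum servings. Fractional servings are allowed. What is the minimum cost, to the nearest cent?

$0.87

Cost per mg of potassium: black beans $0.0009, eggs $0.0032, chickpeas $0.0036, chicken breast $0.0069, cheddar $0.0239.
Take 2.166 servings of black beans: +994.0 mg potassium for $0.87 (total $0.87, still need 0.0 mg).
Filling from the cheapest source first is optimal under one linear minimum: $0.87.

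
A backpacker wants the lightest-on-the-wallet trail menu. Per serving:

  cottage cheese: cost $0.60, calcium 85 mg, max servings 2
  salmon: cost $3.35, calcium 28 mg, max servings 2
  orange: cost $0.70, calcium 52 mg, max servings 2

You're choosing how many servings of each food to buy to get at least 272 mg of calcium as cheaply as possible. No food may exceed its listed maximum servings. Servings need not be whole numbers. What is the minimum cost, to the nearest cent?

$2.57

Cost per mg of calcium: cottage cheese $0.0071, orange $0.0135, salmon $0.1196.
Take 2 servings of cottage cheese: +170.0 mg calcium for $1.20 (total $1.20, still need 102.0 mg).
Take 1.962 servings of orange: +102.0 mg calcium for $1.37 (total $2.57, still need 0.0 mg).
Greedy by cheapest-per-mg is optimal for a single linear constraint, so the minimum cost is $2.57.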